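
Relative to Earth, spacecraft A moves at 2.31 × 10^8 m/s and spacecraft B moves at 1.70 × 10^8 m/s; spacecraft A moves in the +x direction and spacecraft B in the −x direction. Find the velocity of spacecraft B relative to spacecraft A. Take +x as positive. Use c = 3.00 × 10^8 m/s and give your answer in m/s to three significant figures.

β_A = 0.770, β_B = -0.567 (dividing each by c = 3.00 × 10^8 m/s).
Transform to A's frame with the inverse velocity-addition law: u' = (u − v)/(1 − uv/c²), taking u = β_B and v = β_A.
u' = (-0.567 − 0.770) / (1 − (0.770)(-0.567)) = -1.3367/1.4363 = -0.9306.
u' = -0.9306 × 3.00 × 10^8 m/s.

-2.79 × 10^8 m/s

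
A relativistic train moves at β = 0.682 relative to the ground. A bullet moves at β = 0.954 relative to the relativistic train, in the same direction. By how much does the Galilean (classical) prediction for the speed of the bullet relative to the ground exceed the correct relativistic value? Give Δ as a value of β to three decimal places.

Galilean: u_cl = 0.954 + 0.682 = 1.6360.
Relativistic: u_rel = (0.954 + 0.682) / (1 + 0.954·0.682) = 1.6360/1.6506 = 0.9911.
Δ = 1.6360 − 0.9911 = 0.6449.
(The classical prediction exceeds c; the relativistic result does not.)

Δ = 0.645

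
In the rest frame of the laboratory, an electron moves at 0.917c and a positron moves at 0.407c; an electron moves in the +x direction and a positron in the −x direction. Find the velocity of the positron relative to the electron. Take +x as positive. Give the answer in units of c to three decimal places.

β_A = 0.917, β_B = -0.407.
Transform to A's frame with the inverse velocity-addition law: u' = (u − v)/(1 − uv/c²), taking u = β_B and v = β_A.
u' = (-0.407 − 0.917) / (1 − (0.917)(-0.407)) = -1.3240/1.3732 = -0.9642.

-0.964c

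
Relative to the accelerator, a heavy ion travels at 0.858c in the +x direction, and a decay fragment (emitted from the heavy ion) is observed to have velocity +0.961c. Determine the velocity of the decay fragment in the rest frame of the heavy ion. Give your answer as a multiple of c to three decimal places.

Invert the composition law: u' = (u − v)/(1 − uv/c²).
u' = (0.961 − 0.858) / (1 − (0.961)(0.858)) = 0.1030/0.1755 = 0.5870.

+0.587c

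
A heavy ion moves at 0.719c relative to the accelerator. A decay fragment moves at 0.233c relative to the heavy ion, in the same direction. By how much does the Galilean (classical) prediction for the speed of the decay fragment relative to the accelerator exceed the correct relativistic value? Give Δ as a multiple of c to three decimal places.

Δ = 0.137c

Galilean: u_cl = 0.233 + 0.719 = 0.9520.
Relativistic: u_rel = (0.233 + 0.719) / (1 + 0.233·0.719) = 0.9520/1.1675 = 0.8154.
Δ = 0.9520 − 0.8154 = 0.1366.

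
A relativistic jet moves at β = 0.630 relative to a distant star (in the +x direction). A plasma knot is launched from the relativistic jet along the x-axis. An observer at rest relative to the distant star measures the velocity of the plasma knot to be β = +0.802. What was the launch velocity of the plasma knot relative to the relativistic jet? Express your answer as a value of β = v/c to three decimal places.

β = +0.348

Invert the composition law: u' = (u − v)/(1 − uv/c²).
u' = (0.802 − 0.630) / (1 − (0.802)(0.630)) = 0.1720/0.4947 = 0.3477.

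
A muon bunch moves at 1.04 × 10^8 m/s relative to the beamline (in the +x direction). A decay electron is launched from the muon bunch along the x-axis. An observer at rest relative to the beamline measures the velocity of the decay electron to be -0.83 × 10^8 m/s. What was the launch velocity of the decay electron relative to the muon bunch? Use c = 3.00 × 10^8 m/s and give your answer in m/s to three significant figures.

-1.71 × 10^8 m/s

v = 0.347c, u = -0.277c.
Invert the composition law: u' = (u − v)/(1 − uv/c²).
u' = (-0.277 − 0.347) / (1 − (-0.277)(0.347)) = -0.6233/1.0959 = -0.5688.
u' = -0.5688 × 3.00 × 10^8 m/s.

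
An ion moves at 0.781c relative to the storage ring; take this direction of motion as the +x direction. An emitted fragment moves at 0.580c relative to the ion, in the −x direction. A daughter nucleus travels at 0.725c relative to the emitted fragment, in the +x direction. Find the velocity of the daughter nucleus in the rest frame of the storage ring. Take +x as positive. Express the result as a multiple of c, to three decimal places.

+0.863c

Apply u = (u' + v)/(1 + u'v/c²) successively, working outward toward the storage ring.
Start: velocity of the ion relative to the storage ring = 0.7810c.
Compose with the emitted fragment (u' = -0.580 in the ion frame): u_1 = (-0.580 + 0.781) / (1 + (-0.580)·0.781) = 0.2010/0.5470 = 0.3674.
Compose with the daughter nucleus (u' = 0.725 in the emitted fragment frame): u_2 = (0.725 + 0.367) / (1 + 0.725·0.367) = 1.0924/1.2664 = 0.8626.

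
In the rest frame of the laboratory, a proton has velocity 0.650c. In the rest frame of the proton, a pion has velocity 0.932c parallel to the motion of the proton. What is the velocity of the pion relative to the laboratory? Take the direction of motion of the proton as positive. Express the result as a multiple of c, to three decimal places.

0.985c

With v = 0.650 and u' = 0.932 (in units of c),
u = (u' + v)/(1 + u'v/c²):
u = (0.932 + 0.650) / (1 + 0.932·0.650) = 1.5820/1.6058 = 0.9852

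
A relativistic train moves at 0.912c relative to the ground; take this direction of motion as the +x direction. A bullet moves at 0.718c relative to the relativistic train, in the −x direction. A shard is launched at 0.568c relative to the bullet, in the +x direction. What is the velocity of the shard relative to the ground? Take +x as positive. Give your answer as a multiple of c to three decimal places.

+0.857c

Apply u = (u' + v)/(1 + u'v/c²) successively, working outward toward the ground.
Start: velocity of the relativistic train relative to the ground = 0.9120c.
Compose with the bullet (u' = -0.718 in the relativistic train frame): u_1 = (-0.718 + 0.912) / (1 + (-0.718)·0.912) = 0.1940/0.3452 = 0.5620.
Compose with the shard (u' = 0.568 in the bullet frame): u_2 = (0.568 + 0.562) / (1 + 0.568·0.562) = 1.1300/1.3192 = 0.8566.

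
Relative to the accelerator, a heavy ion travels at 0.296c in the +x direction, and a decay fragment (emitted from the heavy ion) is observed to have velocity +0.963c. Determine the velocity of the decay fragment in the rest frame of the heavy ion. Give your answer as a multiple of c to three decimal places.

+0.933c

Invert the composition law: u' = (u − v)/(1 − uv/c²).
u' = (0.963 − 0.296) / (1 − (0.963)(0.296)) = 0.6670/0.7150 = 0.9329.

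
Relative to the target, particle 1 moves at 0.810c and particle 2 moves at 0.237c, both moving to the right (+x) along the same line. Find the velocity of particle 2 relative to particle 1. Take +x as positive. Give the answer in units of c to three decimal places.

-0.709c

β_A = 0.810, β_B = 0.237.
Transform to A's frame with the inverse velocity-addition law: u' = (u − v)/(1 − uv/c²), taking u = β_B and v = β_A.
u' = (0.237 − 0.810) / (1 − (0.810)(0.237)) = -0.5730/0.8080 = -0.7091.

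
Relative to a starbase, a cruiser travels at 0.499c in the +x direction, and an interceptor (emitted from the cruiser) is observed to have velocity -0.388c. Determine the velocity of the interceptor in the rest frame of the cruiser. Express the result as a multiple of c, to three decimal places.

-0.743c

Invert the composition law: u' = (u − v)/(1 − uv/c²).
u' = (-0.388 − 0.499) / (1 − (-0.388)(0.499)) = -0.8870/1.1936 = -0.7431.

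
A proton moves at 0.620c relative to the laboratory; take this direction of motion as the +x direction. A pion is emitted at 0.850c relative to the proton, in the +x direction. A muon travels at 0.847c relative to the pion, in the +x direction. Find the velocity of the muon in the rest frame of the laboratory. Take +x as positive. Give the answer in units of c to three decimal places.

Apply u = (u' + v)/(1 + u'v/c²) successively, working outward toward the laboratory.
Start: velocity of the proton relative to the laboratory = 0.6200c.
Compose with the pion (u' = 0.850 in the proton frame): u_1 = (0.850 + 0.620) / (1 + 0.850·0.620) = 1.4700/1.5270 = 0.9627.
Compose with the muon (u' = 0.847 in the pion frame): u_2 = (0.847 + 0.963) / (1 + 0.847·0.963) = 1.8097/1.8154 = 0.9969.

0.997c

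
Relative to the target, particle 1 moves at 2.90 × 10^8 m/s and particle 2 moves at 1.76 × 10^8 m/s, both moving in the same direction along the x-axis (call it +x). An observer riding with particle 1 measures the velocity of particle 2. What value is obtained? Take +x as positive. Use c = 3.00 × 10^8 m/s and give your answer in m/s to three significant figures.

β_A = 0.967, β_B = 0.587 (dividing each by c = 3.00 × 10^8 m/s).
Transform to A's frame with the inverse velocity-addition law: u' = (u − v)/(1 − uv/c²), taking u = β_B and v = β_A.
u' = (0.587 − 0.967) / (1 − (0.967)(0.587)) = -0.3800/0.4329 = -0.8778.
u' = -0.8778 × 3.00 × 10^8 m/s.

-2.63 × 10^8 m/s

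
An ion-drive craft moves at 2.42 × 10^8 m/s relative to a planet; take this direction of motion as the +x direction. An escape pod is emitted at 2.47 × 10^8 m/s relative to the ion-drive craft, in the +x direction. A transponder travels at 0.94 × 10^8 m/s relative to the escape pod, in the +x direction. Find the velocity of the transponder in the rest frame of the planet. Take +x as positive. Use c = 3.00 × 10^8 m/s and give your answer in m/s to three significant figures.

Apply u = (u' + v)/(1 + u'v/c²) successively, working outward toward the planet.
(Dividing each given speed by c = 3.00 × 10^8 m/s to work in units of c.)
Start: velocity of the ion-drive craft relative to the planet = 0.8067c.
Compose with the escape pod (u' = 0.823 in the ion-drive craft frame): u_1 = (0.823 + 0.807) / (1 + 0.823·0.807) = 1.6300/1.6642 = 0.9795.
Compose with the transponder (u' = 0.313 in the escape pod frame): u_2 = (0.313 + 0.979) / (1 + 0.313·0.979) = 1.2928/1.3069 = 0.9892.
So u = 0.9892 × 3.00 × 10^8 m/s.

2.97 × 10^8 m/s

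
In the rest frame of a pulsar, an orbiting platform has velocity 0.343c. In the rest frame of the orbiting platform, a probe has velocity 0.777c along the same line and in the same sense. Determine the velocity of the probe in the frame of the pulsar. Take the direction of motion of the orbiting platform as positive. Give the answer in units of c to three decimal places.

0.884c

With v = 0.343 and u' = 0.777 (in units of c),
u = (u' + v)/(1 + u'v/c²):
u = (0.777 + 0.343) / (1 + 0.777·0.343) = 1.1200/1.2665 = 0.8843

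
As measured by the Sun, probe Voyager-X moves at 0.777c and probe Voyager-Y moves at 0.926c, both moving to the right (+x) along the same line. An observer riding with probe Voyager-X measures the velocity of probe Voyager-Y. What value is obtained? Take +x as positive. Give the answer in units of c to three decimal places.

β_A = 0.777, β_B = 0.926.
Transform to A's frame with the inverse velocity-addition law: u' = (u − v)/(1 − uv/c²), taking u = β_B and v = β_A.
u' = (0.926 − 0.777) / (1 − (0.777)(0.926)) = 0.1490/0.2805 = 0.5312.

+0.531c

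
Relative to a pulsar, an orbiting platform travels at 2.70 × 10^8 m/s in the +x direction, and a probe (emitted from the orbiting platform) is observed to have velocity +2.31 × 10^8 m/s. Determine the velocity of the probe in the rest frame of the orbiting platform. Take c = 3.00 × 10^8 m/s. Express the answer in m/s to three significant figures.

v = 0.900c, u = 0.770c.
Invert the composition law: u' = (u − v)/(1 − uv/c²).
u' = (0.770 − 0.900) / (1 − (0.770)(0.900)) = -0.1300/0.3070 = -0.4235.
u' = -0.4235 × 3.00 × 10^8 m/s.

-1.27 × 10^8 m/s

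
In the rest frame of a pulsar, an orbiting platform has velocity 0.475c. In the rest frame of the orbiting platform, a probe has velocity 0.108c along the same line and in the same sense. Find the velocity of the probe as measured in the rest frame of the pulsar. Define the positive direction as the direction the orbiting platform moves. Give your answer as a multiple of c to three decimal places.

With v = 0.475 and u' = 0.108 (in units of c),
u = (u' + v)/(1 + u'v/c²):
u = (0.108 + 0.475) / (1 + 0.108·0.475) = 0.5830/1.0513 = 0.5546
(Galilean addition would give +0.583c.)

0.555c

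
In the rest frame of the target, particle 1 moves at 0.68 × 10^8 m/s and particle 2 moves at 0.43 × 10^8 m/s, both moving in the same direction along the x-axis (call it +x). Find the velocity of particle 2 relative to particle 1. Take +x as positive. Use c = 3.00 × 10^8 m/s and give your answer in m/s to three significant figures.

-2.58 × 10^7 m/s

β_A = 0.227, β_B = 0.143 (dividing each by c = 3.00 × 10^8 m/s).
Transform to A's frame with the inverse velocity-addition law: u' = (u − v)/(1 − uv/c²), taking u = β_B and v = β_A.
u' = (0.143 − 0.227) / (1 − (0.227)(0.143)) = -0.0833/0.9675 = -0.0861.
u' = -0.0861 × 3.00 × 10^8 m/s.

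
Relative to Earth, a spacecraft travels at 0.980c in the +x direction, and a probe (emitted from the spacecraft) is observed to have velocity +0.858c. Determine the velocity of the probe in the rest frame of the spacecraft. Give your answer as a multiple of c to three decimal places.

Invert the composition law: u' = (u − v)/(1 − uv/c²).
u' = (0.858 − 0.980) / (1 − (0.858)(0.980)) = -0.1220/0.1592 = -0.7665.

-0.767c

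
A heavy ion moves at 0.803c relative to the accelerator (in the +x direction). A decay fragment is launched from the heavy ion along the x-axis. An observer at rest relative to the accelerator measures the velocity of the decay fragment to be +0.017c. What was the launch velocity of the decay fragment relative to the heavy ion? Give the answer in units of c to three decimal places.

Invert the composition law: u' = (u − v)/(1 − uv/c²).
u' = (0.017 − 0.803) / (1 − (0.017)(0.803)) = -0.7860/0.9863 = -0.7969.

-0.797c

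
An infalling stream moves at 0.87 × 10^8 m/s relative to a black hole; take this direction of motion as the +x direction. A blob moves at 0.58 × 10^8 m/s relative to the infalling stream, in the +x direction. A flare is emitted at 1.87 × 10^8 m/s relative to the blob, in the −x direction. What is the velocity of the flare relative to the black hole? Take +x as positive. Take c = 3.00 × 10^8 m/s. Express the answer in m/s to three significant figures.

Apply u = (u' + v)/(1 + u'v/c²) successively, working outward toward the black hole.
(Dividing each given speed by c = 3.00 × 10^8 m/s to work in units of c.)
Start: velocity of the infalling stream relative to the black hole = 0.2900c.
Compose with the blob (u' = 0.193 in the infalling stream frame): u_1 = (0.193 + 0.290) / (1 + 0.193·0.290) = 0.4833/1.0561 = 0.4577.
Compose with the flare (u' = -0.623 in the blob frame): u_2 = (-0.623 + 0.458) / (1 + (-0.623)·0.458) = -0.1657/0.7147 = -0.2318.
So u = -0.2318 × 3.00 × 10^8 m/s.

-6.95 × 10^7 m/s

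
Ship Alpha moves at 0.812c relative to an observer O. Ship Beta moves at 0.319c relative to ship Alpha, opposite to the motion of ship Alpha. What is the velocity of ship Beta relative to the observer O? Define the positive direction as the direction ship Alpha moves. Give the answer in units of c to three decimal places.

+0.665c

With v = 0.812 and u' = -0.319 (in units of c),
u = (u' + v)/(1 + u'v/c²):
u = (-0.319 + 0.812) / (1 + (-0.319)·0.812) = 0.4930/0.7410 = 0.6653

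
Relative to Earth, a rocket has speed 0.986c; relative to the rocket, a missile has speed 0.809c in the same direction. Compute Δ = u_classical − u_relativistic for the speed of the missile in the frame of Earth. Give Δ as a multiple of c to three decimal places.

Δ = 0.796c

Galilean: u_cl = 0.809 + 0.986 = 1.7950.
Relativistic: u_rel = (0.809 + 0.986) / (1 + 0.809·0.986) = 1.7950/1.7977 = 0.9985.
Δ = 1.7950 − 0.9985 = 0.7965.
(The classical prediction exceeds c; the relativistic result does not.)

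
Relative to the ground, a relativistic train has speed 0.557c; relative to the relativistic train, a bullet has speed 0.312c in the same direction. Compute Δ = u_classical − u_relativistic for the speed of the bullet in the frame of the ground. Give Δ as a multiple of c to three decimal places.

Galilean: u_cl = 0.312 + 0.557 = 0.8690.
Relativistic: u_rel = (0.312 + 0.557) / (1 + 0.312·0.557) = 0.8690/1.1738 = 0.7403.
Δ = 0.8690 − 0.7403 = 0.1287.

Δ = 0.129c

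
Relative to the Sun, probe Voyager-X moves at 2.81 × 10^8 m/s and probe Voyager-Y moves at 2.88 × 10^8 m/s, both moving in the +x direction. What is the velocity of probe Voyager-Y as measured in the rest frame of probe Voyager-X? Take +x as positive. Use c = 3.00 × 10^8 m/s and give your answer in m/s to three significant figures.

β_A = 0.937, β_B = 0.960 (dividing each by c = 3.00 × 10^8 m/s).
Transform to A's frame with the inverse velocity-addition law: u' = (u − v)/(1 − uv/c²), taking u = β_B and v = β_A.
u' = (0.960 − 0.937) / (1 − (0.937)(0.960)) = 0.0233/0.1008 = 0.2315.
u' = 0.2315 × 3.00 × 10^8 m/s.

+6.94 × 10^7 m/s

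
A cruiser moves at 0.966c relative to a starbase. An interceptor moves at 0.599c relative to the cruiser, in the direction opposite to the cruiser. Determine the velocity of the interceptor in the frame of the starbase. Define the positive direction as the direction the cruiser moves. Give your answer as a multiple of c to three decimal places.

+0.871c

With v = 0.966 and u' = -0.599 (in units of c),
u = (u' + v)/(1 + u'v/c²):
u = (-0.599 + 0.966) / (1 + (-0.599)·0.966) = 0.3670/0.4214 = 0.8710
(Galilean addition would give +0.367c.)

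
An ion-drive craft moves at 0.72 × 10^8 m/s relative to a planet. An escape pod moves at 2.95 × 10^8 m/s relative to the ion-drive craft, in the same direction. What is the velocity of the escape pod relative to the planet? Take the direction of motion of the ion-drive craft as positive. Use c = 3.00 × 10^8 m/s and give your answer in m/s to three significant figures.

In units of c (dividing by 3.00 × 10^8 m/s): v = 0.240, u' = 0.983.
u = (u' + v)/(1 + u'v/c²):
u = (0.983 + 0.240) / (1 + 0.983·0.240) = 1.2233/1.2360 = 0.9898
(Galilean addition would give +1.223c, exceeding c.)
Converting back: u = 0.9898 × 3.00 × 10^8 m/s.

2.97 × 10^8 m/s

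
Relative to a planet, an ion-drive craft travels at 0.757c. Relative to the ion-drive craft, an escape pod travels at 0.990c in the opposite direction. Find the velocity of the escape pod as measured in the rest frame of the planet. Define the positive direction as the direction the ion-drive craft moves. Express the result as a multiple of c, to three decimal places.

-0.930c

With v = 0.757 and u' = -0.990 (in units of c),
u = (u' + v)/(1 + u'v/c²):
u = (-0.990 + 0.757) / (1 + (-0.990)·0.757) = -0.2330/0.2506 = -0.9299
(Galilean addition would give -0.233c.)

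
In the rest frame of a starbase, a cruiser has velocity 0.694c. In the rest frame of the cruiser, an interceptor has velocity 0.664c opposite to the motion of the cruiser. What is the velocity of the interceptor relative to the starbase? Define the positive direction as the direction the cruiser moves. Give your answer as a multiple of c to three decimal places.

+0.056c

With v = 0.694 and u' = -0.664 (in units of c),
u = (u' + v)/(1 + u'v/c²):
u = (-0.664 + 0.694) / (1 + (-0.664)·0.694) = 0.0300/0.5392 = 0.0556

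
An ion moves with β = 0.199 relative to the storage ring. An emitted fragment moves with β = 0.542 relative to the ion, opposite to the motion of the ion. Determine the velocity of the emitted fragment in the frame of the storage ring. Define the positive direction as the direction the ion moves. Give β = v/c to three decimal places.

β = -0.384

With v = 0.199 and u' = -0.542 (in units of c),
u = (u' + v)/(1 + u'v/c²):
u = (-0.542 + 0.199) / (1 + (-0.542)·0.199) = -0.3430/0.8921 = -0.3845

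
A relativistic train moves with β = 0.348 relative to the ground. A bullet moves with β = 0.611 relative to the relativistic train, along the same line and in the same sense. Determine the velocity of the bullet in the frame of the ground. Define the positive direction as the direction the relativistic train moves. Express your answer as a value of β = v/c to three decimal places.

With v = 0.348 and u' = 0.611 (in units of c),
u = (u' + v)/(1 + u'v/c²):
u = (0.611 + 0.348) / (1 + 0.611·0.348) = 0.9590/1.2126 = 0.7908
(Galilean addition would give +0.959c.)

β = 0.791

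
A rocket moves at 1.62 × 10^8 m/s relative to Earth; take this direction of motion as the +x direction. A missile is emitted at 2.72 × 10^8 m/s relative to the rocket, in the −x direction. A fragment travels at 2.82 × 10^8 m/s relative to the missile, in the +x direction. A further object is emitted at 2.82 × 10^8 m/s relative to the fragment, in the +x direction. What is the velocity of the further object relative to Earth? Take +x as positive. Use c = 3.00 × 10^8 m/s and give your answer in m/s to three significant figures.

+2.97 × 10^8 m/s

Apply u = (u' + v)/(1 + u'v/c²) successively, working outward toward Earth.
(Dividing each given speed by c = 3.00 × 10^8 m/s to work in units of c.)
Start: velocity of the rocket relative to Earth = 0.5400c.
Compose with the missile (u' = -0.907 in the rocket frame): u_1 = (-0.907 + 0.540) / (1 + (-0.907)·0.540) = -0.3667/0.5104 = -0.7184.
Compose with the fragment (u' = 0.940 in the missile frame): u_2 = (0.940 + (-0.718)) / (1 + 0.940·(-0.718)) = 0.2216/0.3247 = 0.6825.
Compose with the further object (u' = 0.940 in the fragment frame): u_3 = (0.940 + 0.682) / (1 + 0.940·0.682) = 1.6225/1.6415 = 0.9884.
So u = 0.9884 × 3.00 × 10^8 m/s.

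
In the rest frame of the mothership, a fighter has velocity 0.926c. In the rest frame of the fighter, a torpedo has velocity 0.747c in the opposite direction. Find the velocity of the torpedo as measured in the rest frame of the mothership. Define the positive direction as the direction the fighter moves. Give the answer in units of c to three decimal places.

+0.581c

With v = 0.926 and u' = -0.747 (in units of c),
u = (u' + v)/(1 + u'v/c²):
u = (-0.747 + 0.926) / (1 + (-0.747)·0.926) = 0.1790/0.3083 = 0.5806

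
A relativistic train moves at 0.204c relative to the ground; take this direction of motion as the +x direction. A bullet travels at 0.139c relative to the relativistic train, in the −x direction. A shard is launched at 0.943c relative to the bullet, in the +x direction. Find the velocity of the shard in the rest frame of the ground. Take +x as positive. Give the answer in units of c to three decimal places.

+0.950c

Apply u = (u' + v)/(1 + u'v/c²) successively, working outward toward the ground.
Start: velocity of the relativistic train relative to the ground = 0.2040c.
Compose with the bullet (u' = -0.139 in the relativistic train frame): u_1 = (-0.139 + 0.204) / (1 + (-0.139)·0.204) = 0.0650/0.9716 = 0.0669.
Compose with the shard (u' = 0.943 in the bullet frame): u_2 = (0.943 + 0.067) / (1 + 0.943·0.067) = 1.0099/1.0631 = 0.9500.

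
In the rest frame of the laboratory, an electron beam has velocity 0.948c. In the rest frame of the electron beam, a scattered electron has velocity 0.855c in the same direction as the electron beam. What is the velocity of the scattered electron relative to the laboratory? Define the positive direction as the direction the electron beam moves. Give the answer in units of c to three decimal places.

0.996c

With v = 0.948 and u' = 0.855 (in units of c),
u = (u' + v)/(1 + u'v/c²):
u = (0.855 + 0.948) / (1 + 0.855·0.948) = 1.8030/1.8105 = 0.9958
(Galilean addition would give +1.803c, exceeding c.)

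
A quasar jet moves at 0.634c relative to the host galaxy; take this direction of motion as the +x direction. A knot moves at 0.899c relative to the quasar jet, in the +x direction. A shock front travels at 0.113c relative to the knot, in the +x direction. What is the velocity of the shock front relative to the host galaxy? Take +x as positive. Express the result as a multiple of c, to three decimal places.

Apply u = (u' + v)/(1 + u'v/c²) successively, working outward toward the host galaxy.
Start: velocity of the quasar jet relative to the host galaxy = 0.6340c.
Compose with the knot (u' = 0.899 in the quasar jet frame): u_1 = (0.899 + 0.634) / (1 + 0.899·0.634) = 1.5330/1.5700 = 0.9765.
Compose with the shock front (u' = 0.113 in the knot frame): u_2 = (0.113 + 0.976) / (1 + 0.113·0.976) = 1.0895/1.1103 = 0.9812.

0.981c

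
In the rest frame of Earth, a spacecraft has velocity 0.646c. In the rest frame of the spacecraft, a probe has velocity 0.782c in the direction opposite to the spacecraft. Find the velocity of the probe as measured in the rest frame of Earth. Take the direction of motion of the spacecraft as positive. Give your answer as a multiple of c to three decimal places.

-0.275c

With v = 0.646 and u' = -0.782 (in units of c),
u = (u' + v)/(1 + u'v/c²):
u = (-0.782 + 0.646) / (1 + (-0.782)·0.646) = -0.1360/0.4948 = -0.2748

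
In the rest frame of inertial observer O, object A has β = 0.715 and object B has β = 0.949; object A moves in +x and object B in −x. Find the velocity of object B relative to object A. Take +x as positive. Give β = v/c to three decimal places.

β_A = 0.715, β_B = -0.949.
Transform to A's frame with the inverse velocity-addition law: u' = (u − v)/(1 − uv/c²), taking u = β_B and v = β_A.
u' = (-0.949 − 0.715) / (1 − (0.715)(-0.949)) = -1.6640/1.6785 = -0.9913.

β = -0.991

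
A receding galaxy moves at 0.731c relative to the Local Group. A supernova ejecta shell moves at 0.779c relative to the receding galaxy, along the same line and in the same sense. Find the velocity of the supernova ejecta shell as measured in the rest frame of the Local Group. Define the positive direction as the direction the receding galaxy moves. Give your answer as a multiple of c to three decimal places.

0.962c

With v = 0.731 and u' = 0.779 (in units of c),
u = (u' + v)/(1 + u'v/c²):
u = (0.779 + 0.731) / (1 + 0.779·0.731) = 1.5100/1.5694 = 0.9621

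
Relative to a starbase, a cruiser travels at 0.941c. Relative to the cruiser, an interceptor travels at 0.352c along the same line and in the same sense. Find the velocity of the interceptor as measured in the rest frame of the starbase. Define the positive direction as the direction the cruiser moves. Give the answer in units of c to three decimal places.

0.971c

With v = 0.941 and u' = 0.352 (in units of c),
u = (u' + v)/(1 + u'v/c²):
u = (0.352 + 0.941) / (1 + 0.352·0.941) = 1.2930/1.3312 = 0.9713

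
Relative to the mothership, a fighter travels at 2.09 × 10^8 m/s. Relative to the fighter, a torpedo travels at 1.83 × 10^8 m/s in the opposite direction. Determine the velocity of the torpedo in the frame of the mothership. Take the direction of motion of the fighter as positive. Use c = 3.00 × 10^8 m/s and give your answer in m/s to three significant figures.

+4.52 × 10^7 m/s

In units of c (dividing by 3.00 × 10^8 m/s): v = 0.697, u' = -0.610.
u = (u' + v)/(1 + u'v/c²):
u = (-0.610 + 0.697) / (1 + (-0.610)·0.697) = 0.0867/0.5750 = 0.1507
Converting back: u = 0.1507 × 3.00 × 10^8 m/s.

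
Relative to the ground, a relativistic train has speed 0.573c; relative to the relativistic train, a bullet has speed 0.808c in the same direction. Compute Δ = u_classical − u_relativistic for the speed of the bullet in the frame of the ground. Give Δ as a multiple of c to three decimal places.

Galilean: u_cl = 0.808 + 0.573 = 1.3810.
Relativistic: u_rel = (0.808 + 0.573) / (1 + 0.808·0.573) = 1.3810/1.4630 = 0.9440.
Δ = 1.3810 − 0.9440 = 0.4370.
(The classical prediction exceeds c; the relativistic result does not.)

Δ = 0.437c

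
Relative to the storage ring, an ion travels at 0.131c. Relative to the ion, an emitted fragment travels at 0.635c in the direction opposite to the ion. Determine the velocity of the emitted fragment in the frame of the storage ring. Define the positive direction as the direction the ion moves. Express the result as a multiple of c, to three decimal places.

With v = 0.131 and u' = -0.635 (in units of c),
u = (u' + v)/(1 + u'v/c²):
u = (-0.635 + 0.131) / (1 + (-0.635)·0.131) = -0.5040/0.9168 = -0.5497

-0.550c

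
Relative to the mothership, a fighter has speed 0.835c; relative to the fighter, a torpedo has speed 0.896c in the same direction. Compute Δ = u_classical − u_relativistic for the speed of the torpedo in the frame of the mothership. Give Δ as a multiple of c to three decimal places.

Δ = 0.741c

Galilean: u_cl = 0.896 + 0.835 = 1.7310.
Relativistic: u_rel = (0.896 + 0.835) / (1 + 0.896·0.835) = 1.7310/1.7482 = 0.9902.
Δ = 1.7310 − 0.9902 = 0.7408.
(The classical prediction exceeds c; the relativistic result does not.)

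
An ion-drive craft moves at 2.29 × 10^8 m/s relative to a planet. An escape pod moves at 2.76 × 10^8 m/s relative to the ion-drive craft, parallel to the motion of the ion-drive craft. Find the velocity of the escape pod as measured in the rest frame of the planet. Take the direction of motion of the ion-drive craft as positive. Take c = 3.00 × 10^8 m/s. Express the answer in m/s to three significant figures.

2.97 × 10^8 m/s

In units of c (dividing by 3.00 × 10^8 m/s): v = 0.763, u' = 0.920.
u = (u' + v)/(1 + u'v/c²):
u = (0.920 + 0.763) / (1 + 0.920·0.763) = 1.6833/1.7023 = 0.9889
Converting back: u = 0.9889 × 3.00 × 10^8 m/s.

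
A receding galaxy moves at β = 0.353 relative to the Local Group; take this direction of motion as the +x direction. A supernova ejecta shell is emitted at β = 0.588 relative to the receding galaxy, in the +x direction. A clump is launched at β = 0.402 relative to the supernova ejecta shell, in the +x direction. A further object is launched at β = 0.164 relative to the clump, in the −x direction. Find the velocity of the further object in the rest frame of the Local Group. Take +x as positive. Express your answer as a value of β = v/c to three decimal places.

β = +0.863

Apply u = (u' + v)/(1 + u'v/c²) successively, working outward toward the Local Group.
Start: velocity of the receding galaxy relative to the Local Group = 0.3530c.
Compose with the supernova ejecta shell (u' = 0.588 in the receding galaxy frame): u_1 = (0.588 + 0.353) / (1 + 0.588·0.353) = 0.9410/1.2076 = 0.7793.
Compose with the clump (u' = 0.402 in the supernova ejecta shell frame): u_2 = (0.402 + 0.779) / (1 + 0.402·0.779) = 1.1813/1.3133 = 0.8995.
Compose with the further object (u' = -0.164 in the clump frame): u_3 = (-0.164 + 0.899) / (1 + (-0.164)·0.899) = 0.7355/0.8525 = 0.8628.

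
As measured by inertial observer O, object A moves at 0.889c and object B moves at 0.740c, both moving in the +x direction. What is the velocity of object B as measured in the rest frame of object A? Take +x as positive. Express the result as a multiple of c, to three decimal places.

-0.435c

β_A = 0.889, β_B = 0.740.
Transform to A's frame with the inverse velocity-addition law: u' = (u − v)/(1 − uv/c²), taking u = β_B and v = β_A.
u' = (0.740 − 0.889) / (1 − (0.889)(0.740)) = -0.1490/0.3421 = -0.4355.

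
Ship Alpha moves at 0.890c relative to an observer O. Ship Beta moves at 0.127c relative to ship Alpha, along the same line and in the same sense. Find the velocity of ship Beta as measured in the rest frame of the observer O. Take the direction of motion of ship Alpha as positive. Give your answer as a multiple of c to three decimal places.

With v = 0.890 and u' = 0.127 (in units of c),
u = (u' + v)/(1 + u'v/c²):
u = (0.127 + 0.890) / (1 + 0.127·0.890) = 1.0170/1.1130 = 0.9137
(Galilean addition would give +1.017c, exceeding c.)

0.914c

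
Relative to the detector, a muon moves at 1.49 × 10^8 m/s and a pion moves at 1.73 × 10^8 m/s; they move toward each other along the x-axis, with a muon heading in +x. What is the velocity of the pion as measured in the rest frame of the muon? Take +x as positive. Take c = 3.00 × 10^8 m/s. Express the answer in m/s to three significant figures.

β_A = 0.497, β_B = -0.577 (dividing each by c = 3.00 × 10^8 m/s).
Transform to A's frame with the inverse velocity-addition law: u' = (u − v)/(1 − uv/c²), taking u = β_B and v = β_A.
u' = (-0.577 − 0.497) / (1 − (0.497)(-0.577)) = -1.0733/1.2864 = -0.8344.
u' = -0.8344 × 3.00 × 10^8 m/s.

-2.50 × 10^8 m/s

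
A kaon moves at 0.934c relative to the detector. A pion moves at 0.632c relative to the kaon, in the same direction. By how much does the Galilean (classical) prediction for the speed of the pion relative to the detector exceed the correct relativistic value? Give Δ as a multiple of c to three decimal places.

Δ = 0.581c

Galilean: u_cl = 0.632 + 0.934 = 1.5660.
Relativistic: u_rel = (0.632 + 0.934) / (1 + 0.632·0.934) = 1.5660/1.5903 = 0.9847.
Δ = 1.5660 − 0.9847 = 0.5813.
(The classical prediction exceeds c; the relativistic result does not.)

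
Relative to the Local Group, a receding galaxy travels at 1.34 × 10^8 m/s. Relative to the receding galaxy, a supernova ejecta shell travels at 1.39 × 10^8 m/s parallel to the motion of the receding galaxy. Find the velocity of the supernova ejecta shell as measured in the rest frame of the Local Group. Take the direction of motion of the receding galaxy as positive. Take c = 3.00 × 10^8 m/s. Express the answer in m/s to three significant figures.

2.26 × 10^8 m/s

In units of c (dividing by 3.00 × 10^8 m/s): v = 0.447, u' = 0.463.
u = (u' + v)/(1 + u'v/c²):
u = (0.463 + 0.447) / (1 + 0.463·0.447) = 0.9100/1.2070 = 0.7540
(Galilean addition would give +0.910c.)
Converting back: u = 0.7540 × 3.00 × 10^8 m/s.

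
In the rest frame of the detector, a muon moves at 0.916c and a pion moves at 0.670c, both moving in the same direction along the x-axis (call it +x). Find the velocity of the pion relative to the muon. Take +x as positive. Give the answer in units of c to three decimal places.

-0.637c

β_A = 0.916, β_B = 0.670.
Transform to A's frame with the inverse velocity-addition law: u' = (u − v)/(1 − uv/c²), taking u = β_B and v = β_A.
u' = (0.670 − 0.916) / (1 − (0.916)(0.670)) = -0.2460/0.3863 = -0.6368.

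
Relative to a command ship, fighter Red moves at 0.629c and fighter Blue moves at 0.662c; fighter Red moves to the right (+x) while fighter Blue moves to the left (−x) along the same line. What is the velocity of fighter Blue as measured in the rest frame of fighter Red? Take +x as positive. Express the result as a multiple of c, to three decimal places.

β_A = 0.629, β_B = -0.662.
Transform to A's frame with the inverse velocity-addition law: u' = (u − v)/(1 − uv/c²), taking u = β_B and v = β_A.
u' = (-0.662 − 0.629) / (1 − (0.629)(-0.662)) = -1.2910/1.4164 = -0.9115.

-0.911c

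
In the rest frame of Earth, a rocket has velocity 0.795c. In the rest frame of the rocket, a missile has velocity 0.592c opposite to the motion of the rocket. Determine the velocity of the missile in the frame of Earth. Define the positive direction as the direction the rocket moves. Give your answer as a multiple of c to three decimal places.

+0.383c

With v = 0.795 and u' = -0.592 (in units of c),
u = (u' + v)/(1 + u'v/c²):
u = (-0.592 + 0.795) / (1 + (-0.592)·0.795) = 0.2030/0.5294 = 0.3835
(Galilean addition would give +0.203c.)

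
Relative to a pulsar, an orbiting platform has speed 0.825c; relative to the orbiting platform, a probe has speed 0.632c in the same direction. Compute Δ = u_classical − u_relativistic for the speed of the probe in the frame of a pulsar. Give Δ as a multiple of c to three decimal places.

Δ = 0.499c

Galilean: u_cl = 0.632 + 0.825 = 1.4570.
Relativistic: u_rel = (0.632 + 0.825) / (1 + 0.632·0.825) = 1.4570/1.5214 = 0.9577.
Δ = 1.4570 − 0.9577 = 0.4993.
(The classical prediction exceeds c; the relativistic result does not.)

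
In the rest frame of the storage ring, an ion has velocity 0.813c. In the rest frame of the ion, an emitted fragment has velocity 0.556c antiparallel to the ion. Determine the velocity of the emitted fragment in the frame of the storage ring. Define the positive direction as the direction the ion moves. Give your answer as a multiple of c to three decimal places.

With v = 0.813 and u' = -0.556 (in units of c),
u = (u' + v)/(1 + u'v/c²):
u = (-0.556 + 0.813) / (1 + (-0.556)·0.813) = 0.2570/0.5480 = 0.4690
(Galilean addition would give +0.257c.)

+0.469c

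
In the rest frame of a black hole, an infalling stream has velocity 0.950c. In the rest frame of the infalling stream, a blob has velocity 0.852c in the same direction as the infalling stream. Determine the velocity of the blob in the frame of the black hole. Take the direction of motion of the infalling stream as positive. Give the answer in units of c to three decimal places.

0.996c

With v = 0.950 and u' = 0.852 (in units of c),
u = (u' + v)/(1 + u'v/c²):
u = (0.852 + 0.950) / (1 + 0.852·0.950) = 1.8020/1.8094 = 0.9959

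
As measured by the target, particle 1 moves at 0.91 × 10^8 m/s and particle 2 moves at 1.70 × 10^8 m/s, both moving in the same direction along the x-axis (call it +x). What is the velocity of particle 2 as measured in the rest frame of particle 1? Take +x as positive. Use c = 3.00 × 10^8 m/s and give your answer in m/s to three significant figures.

β_A = 0.303, β_B = 0.567 (dividing each by c = 3.00 × 10^8 m/s).
Transform to A's frame with the inverse velocity-addition law: u' = (u − v)/(1 − uv/c²), taking u = β_B and v = β_A.
u' = (0.567 − 0.303) / (1 − (0.303)(0.567)) = 0.2633/0.8281 = 0.3180.
u' = 0.3180 × 3.00 × 10^8 m/s.

+9.54 × 10^7 m/s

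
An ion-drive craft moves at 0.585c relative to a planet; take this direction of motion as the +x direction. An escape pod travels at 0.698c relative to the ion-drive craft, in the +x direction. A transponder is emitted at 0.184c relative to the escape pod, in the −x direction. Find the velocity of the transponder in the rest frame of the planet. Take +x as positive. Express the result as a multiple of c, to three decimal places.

+0.873c

Apply u = (u' + v)/(1 + u'v/c²) successively, working outward toward the planet.
Start: velocity of the ion-drive craft relative to the planet = 0.5850c.
Compose with the escape pod (u' = 0.698 in the ion-drive craft frame): u_1 = (0.698 + 0.585) / (1 + 0.698·0.585) = 1.2830/1.4083 = 0.9110.
Compose with the transponder (u' = -0.184 in the escape pod frame): u_2 = (-0.184 + 0.911) / (1 + (-0.184)·0.911) = 0.7270/0.8324 = 0.8734.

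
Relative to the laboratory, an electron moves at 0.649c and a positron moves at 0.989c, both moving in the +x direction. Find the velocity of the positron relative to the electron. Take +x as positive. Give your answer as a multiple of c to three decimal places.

+0.949c

β_A = 0.649, β_B = 0.989.
Transform to A's frame with the inverse velocity-addition law: u' = (u − v)/(1 − uv/c²), taking u = β_B and v = β_A.
u' = (0.989 − 0.649) / (1 − (0.649)(0.989)) = 0.3400/0.3581 = 0.9494.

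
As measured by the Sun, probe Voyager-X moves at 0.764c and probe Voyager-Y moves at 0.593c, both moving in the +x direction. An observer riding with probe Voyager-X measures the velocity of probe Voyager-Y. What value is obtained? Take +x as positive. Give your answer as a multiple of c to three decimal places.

β_A = 0.764, β_B = 0.593.
Transform to A's frame with the inverse velocity-addition law: u' = (u − v)/(1 − uv/c²), taking u = β_B and v = β_A.
u' = (0.593 − 0.764) / (1 − (0.764)(0.593)) = -0.1710/0.5469 = -0.3126.

-0.313c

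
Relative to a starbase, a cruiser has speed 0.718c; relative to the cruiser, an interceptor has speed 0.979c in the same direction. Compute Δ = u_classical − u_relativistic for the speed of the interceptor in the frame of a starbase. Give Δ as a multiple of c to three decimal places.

Galilean: u_cl = 0.979 + 0.718 = 1.6970.
Relativistic: u_rel = (0.979 + 0.718) / (1 + 0.979·0.718) = 1.6970/1.7029 = 0.9965.
Δ = 1.6970 − 0.9965 = 0.7005.
(The classical prediction exceeds c; the relativistic result does not.)

Δ = 0.700c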